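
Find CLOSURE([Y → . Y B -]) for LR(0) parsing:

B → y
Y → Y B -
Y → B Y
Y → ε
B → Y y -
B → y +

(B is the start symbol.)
{ [B → . Y y -], [B → . y +], [B → . y], [Y → . B Y], [Y → . Y B -], [Y → .] }

To compute CLOSURE, for each item [A → α.Bβ] where B is a non-terminal, add [B → .γ] for all productions B → γ; repeat for the newly added items until nothing changes.

Start with: [Y → . Y B -]
  [Y → . Y B -] has the dot before Y: add [Y → . B Y], [Y → .]
  [Y → . B Y] has the dot before B: add [B → . y], [B → . Y y -], [B → . y +]
No further items can be added.

CLOSURE = { [B → . Y y -], [B → . y +], [B → . y], [Y → . B Y], [Y → . Y B -], [Y → .] }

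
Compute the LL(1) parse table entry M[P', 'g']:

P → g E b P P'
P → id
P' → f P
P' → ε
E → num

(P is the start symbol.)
To find M[P', 'g'], we find productions for P' where 'g' is in the predict set (PREDICT(N → α) = (FIRST(α) \ {ε}) ∪ (FOLLOW(N) if α ⇒* ε)).

Relevant sets:
  FOLLOW(P') = { $, 'f' }

P' → f P: PREDICT = { 'f' }
P' → ε: PREDICT = { $, 'f' }

M[P', 'g'] is empty (no production applies)

Answer: Empty (error entry)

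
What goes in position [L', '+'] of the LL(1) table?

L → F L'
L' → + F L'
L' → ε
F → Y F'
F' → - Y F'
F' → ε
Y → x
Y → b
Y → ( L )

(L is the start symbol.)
L' → + F L'

To find M[L', '+'], we find productions for L' where '+' is in the predict set (PREDICT(N → α) = (FIRST(α) \ {ε}) ∪ (FOLLOW(N) if α ⇒* ε)).

Relevant sets:
  FOLLOW(L') = { $, ')' }

L' → + F L': PREDICT = { '+' }
  '+' is in predict set, so this production goes in M[L', '+']
L' → ε: PREDICT = { $, ')' }

M[L', '+'] = L' → + F L'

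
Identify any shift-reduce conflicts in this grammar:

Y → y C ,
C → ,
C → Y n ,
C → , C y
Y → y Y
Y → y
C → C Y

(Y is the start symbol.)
Yes — I2: [Y → y .] vs [C → . ,]; I3: [C → , .] vs [C → . ,]; I5: [Y → y Y .] vs [C → Y . n ,]; I12: [C → , C y .] vs [C → . ,]

A shift-reduce conflict occurs when an LR(0) state has both:
  - a complete (reduce) item [A → α .] (dot at the end), and
  - a shift item [B → β . c γ] (dot before a terminal).

Augment with Y' → Y and build the canonical LR(0) collection (I0 = CLOSURE({[Y' → . Y]}), then GOTO on every symbol after a dot until no new states appear). It has 13 states:
  I0: { [Y → . y C ,], [Y → . y Y], [Y → . y], [Y' → . Y] }  — shift
  I1: { [Y' → Y .] }  — accept
  I2: { [C → . , C y], [C → . ,], [C → . C Y], [C → . Y n ,], [Y → . y C ,], [Y → . y Y], [Y → . y], [Y → y . C ,], [Y → y . Y], [Y → y .] }  — shift, reduce
  I3: { [C → , . C y], [C → , .], [C → . , C y], [C → . ,], [C → . C Y], [C → . Y n ,], [Y → . y C ,], [Y → . y Y], [Y → . y] }  — shift, reduce
  I4: { [C → C . Y], [Y → . y C ,], [Y → . y Y], [Y → . y], [Y → y C . ,] }  — shift
  I5: { [C → Y . n ,], [Y → y Y .] }  — shift, reduce
  I6: { [C → Y n . ,] }  — shift
  I7: { [C → Y n , .] }  — reduce
  I8: { [Y → y C , .] }  — reduce
  I9: { [C → C Y .] }  — reduce
  I10: { [C → , C . y], [C → C . Y], [Y → . y C ,], [Y → . y Y], [Y → . y] }  — shift
  I11: { [C → Y . n ,] }  — shift
  I12: { [C → , C y .], [C → . , C y], [C → . ,], [C → . C Y], [C → . Y n ,], [Y → . y C ,], [Y → . y Y], [Y → . y], [Y → y . C ,], [Y → y . Y], [Y → y .] }  — shift, 2 reduces

I2 contains reduce item [Y → y .] and shift items [C → . ,], [C → . , C y], [Y → . y], [Y → . y C ,], [Y → . y Y] — shift-reduce conflict.
I3 contains reduce item [C → , .] and shift items [C → . ,], [C → . , C y], [Y → . y], [Y → . y C ,], [Y → . y Y] — shift-reduce conflict.
I5 contains reduce item [Y → y Y .] and shift item [C → Y . n ,] — shift-reduce conflict.
I12 contains reduce items [C → , C y .], [Y → y .] and shift items [C → . ,], [C → . , C y], [Y → . y], [Y → . y C ,], [Y → . y Y] — shift-reduce conflict.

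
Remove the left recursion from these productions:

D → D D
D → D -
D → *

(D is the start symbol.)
D → * D'
D' → D D'
D' → - D'
D' → ε

D is directly left-recursive. The standard transformation for
  A → A α₁ | ... | A α_m | β₁ | ... | β_n
is
  A  → β₁ A' | ... | β_n A'
  A' → α₁ A' | ... | α_m A' | ε

D → * becomes D → * D'
D → D D becomes D' → D D'
D → D - becomes D' → - D'
Add D' → ε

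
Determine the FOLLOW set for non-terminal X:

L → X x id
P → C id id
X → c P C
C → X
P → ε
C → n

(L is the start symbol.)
{ 'id', 'x' }

To compute FOLLOW(X), find every occurrence of X on a right-hand side N → α X β: add FIRST(β) \ {ε}, and if β is empty or nullable also add FOLLOW(N). Iterate to a fixed point.

In L → X x id: X is followed by x id, add FIRST(x id) \ {ε} = { 'x' }
In C → X: X is at the end, add FOLLOW(C)

The FOLLOW sets referred to above (computed the same way, to a fixed point):
  FOLLOW(C) = { 'id', 'x' }

Taking the union: FOLLOW(X) = { 'id', 'x' }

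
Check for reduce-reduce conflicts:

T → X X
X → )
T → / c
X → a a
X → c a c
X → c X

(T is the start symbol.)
No reduce-reduce conflicts

Augment with T' → T and build the canonical LR(0) collection (I0 = CLOSURE({[T' → . T]}), then GOTO on every symbol after a dot until no new states appear). It has 13 states:
  I0: { [T → . / c], [T → . X X], [T' → . T], [X → . )], [X → . a a], [X → . c X], [X → . c a c] }  — shift
  I1: { [X → ) .] }  — reduce
  I2: { [T → / . c] }  — shift
  I3: { [T' → T .] }  — accept
  I4: { [T → X . X], [X → . )], [X → . a a], [X → . c X], [X → . c a c] }  — shift
  I5: { [X → a . a] }  — shift
  I6: { [X → . )], [X → . a a], [X → . c X], [X → . c a c], [X → c . X], [X → c . a c] }  — shift
  I7: { [X → c X .] }  — reduce
  I8: { [X → a . a], [X → c a . c] }  — shift
  I9: { [X → a a .] }  — reduce
  I10: { [X → c a c .] }  — reduce
  I11: { [T → X X .] }  — reduce
  I12: { [T → / c .] }  — reduce

No state contains more than one complete item.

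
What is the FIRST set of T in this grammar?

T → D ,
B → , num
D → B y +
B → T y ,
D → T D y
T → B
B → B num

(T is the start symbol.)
FIRST sets of the other non-terminals involved (by the same procedure, iterated to a fixed point):
  FIRST(D) = { ',' }
  FIRST(B) = { ',' }

From T → D ,:
  - D is a non-terminal: add FIRST(D) \ {ε} = { ',' }
    D is not nullable, so stop
From T → B:
  - B is a non-terminal: add FIRST(B) \ {ε} = { ',' }
    B is not nullable, so stop

Collecting: FIRST(T) = { ',' }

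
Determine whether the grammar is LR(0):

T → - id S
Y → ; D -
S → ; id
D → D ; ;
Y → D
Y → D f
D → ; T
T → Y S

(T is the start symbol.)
Augment with T' → T and build the canonical LR(0) collection (I0 = CLOSURE({[T' → . T]}), then GOTO on every symbol after a dot until no new states appear). It has 17 states:
  I0: { [D → . ; T], [D → . D ; ;], [T → . - id S], [T → . Y S], [T' → . T], [Y → . ; D -], [Y → . D f], [Y → . D] }  — shift
  I1: { [T → - . id S] }  — shift
  I2: { [D → . ; T], [D → . D ; ;], [D → ; . T], [T → . - id S], [T → . Y S], [Y → . ; D -], [Y → . D f], [Y → . D], [Y → ; . D -] }  — shift
  I3: { [D → D . ; ;], [Y → D . f], [Y → D .] }  — shift, reduce
  I4: { [T' → T .] }  — accept
  I5: { [S → . ; id], [T → Y . S] }  — shift
  I6: { [S → ; . id] }  — shift
  I7: { [T → Y S .] }  — reduce
  I8: { [S → ; id .] }  — reduce
  I9: { [D → D ; . ;] }  — shift
  I10: { [Y → D f .] }  — reduce
  I11: { [D → D ; ; .] }  — reduce
  I12: { [D → D . ; ;], [Y → ; D . -], [Y → D . f], [Y → D .] }  — shift, reduce
  I13: { [D → ; T .] }  — reduce
  I14: { [Y → ; D - .] }  — reduce
  I15: { [S → . ; id], [T → - id . S] }  — shift
  I16: { [T → - id S .] }  — reduce

Conflict in state I3:
  Shift-reduce conflict between [Y → D .] and [D → D . ; ;]
So the grammar is NOT LR(0).

Answer: No. Shift-reduce conflict between [Y → D .] and [D → D . ; ;]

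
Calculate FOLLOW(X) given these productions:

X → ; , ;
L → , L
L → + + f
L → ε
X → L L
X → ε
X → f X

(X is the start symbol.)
{ $ }

X is the start symbol, so $ ∈ FOLLOW(X).
In X → f X: X is at the end; this adds FOLLOW(X) to itself — nothing new

Taking the union: FOLLOW(X) = { $ }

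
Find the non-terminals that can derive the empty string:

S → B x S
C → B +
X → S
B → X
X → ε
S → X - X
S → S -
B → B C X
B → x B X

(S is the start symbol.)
{ 'B', 'X' }

ε-productions: X → ε
So X is immediately nullable.
B → X: every symbol on the right is nullable, so B is nullable too.
No further non-terminal can be added: every production for the remaining non-terminals contains a terminal or a non-nullable non-terminal.
Nullable = { 'B', 'X' }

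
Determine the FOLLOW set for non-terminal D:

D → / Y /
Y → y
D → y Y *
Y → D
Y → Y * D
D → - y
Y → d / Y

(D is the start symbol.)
{ $, '*', '/' }

To compute FOLLOW(D), find every occurrence of D on a right-hand side N → α D β: add FIRST(β) \ {ε}, and if β is empty or nullable also add FOLLOW(N). Iterate to a fixed point.

D is the start symbol, so $ ∈ FOLLOW(D).
In Y → D: D is at the end, add FOLLOW(Y)
In Y → Y * D: D is at the end, add FOLLOW(Y)

The FOLLOW sets referred to above (computed the same way, to a fixed point):
  FOLLOW(Y) = { '*', '/' }

Taking the union: FOLLOW(D) = { $, '*', '/' }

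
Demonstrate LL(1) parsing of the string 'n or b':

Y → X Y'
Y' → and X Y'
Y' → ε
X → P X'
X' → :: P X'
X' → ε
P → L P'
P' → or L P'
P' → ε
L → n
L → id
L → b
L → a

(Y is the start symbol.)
Stack is shown with the top on the left.

Stack            Input     Action
---------------------------------
Y $              n or b $  output Y → X Y'
X Y' $           n or b $  output X → P X'
P X' Y' $        n or b $  output P → L P'
L P' X' Y' $     n or b $  output L → n
n P' X' Y' $     n or b $  match 'n'
P' X' Y' $       or b $    output P' → or L P'
or L P' X' Y' $  or b $    match 'or'
L P' X' Y' $     b $       output L → b
b P' X' Y' $     b $       match 'b'
P' X' Y' $       $         output P' → ε
X' Y' $          $         output X' → ε
Y' $             $         output Y' → ε
$                $         accept

The string is accepted.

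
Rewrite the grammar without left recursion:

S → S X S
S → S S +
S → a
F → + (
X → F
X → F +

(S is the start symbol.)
S → a S'
S' → X S S'
S' → S + S'
S' → ε
F → + (
X → F
X → F +

S is directly left-recursive. The standard transformation for
  A → A α₁ | ... | A α_m | β₁ | ... | β_n
is
  A  → β₁ A' | ... | β_n A'
  A' → α₁ A' | ... | α_m A' | ε

S → a becomes S → a S'
S → S X S becomes S' → X S S'
S → S S + becomes S' → S + S'
Add S' → ε

Productions for other non-terminals are unchanged:
  F → + (
  X → F
  X → F +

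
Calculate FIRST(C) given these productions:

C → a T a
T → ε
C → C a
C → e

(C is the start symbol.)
{ 'a', 'e' }

To compute FIRST(C), examine every production with C on the left-hand side, reading each right-hand side left to right until a non-nullable symbol is reached.

From C → a T a:
  - a is a terminal: add 'a' and stop
From C → C a:
  - C is the symbol being defined: contributes nothing new
    C is not nullable, so stop
From C → e:
  - e is a terminal: add 'e' and stop

Collecting: FIRST(C) = { 'a', 'e' }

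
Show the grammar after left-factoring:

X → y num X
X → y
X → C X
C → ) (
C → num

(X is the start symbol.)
Left-factoring transforms A → αβ₁ | αβ₂ into A → αA' and A' → β₁ | β₂
(α is the longest common prefix among the alternatives). Repeat until
no nonterminal has two alternatives with a common prefix.

Round 1: X has alternatives sharing prefix 'y'. Introduce X': X → y X'
  Add: X' → num X
  Add: X' → ε

No remaining common prefixes — done.

Resulting grammar:
X → y X'
X' → num X
X' → ε
X → C X
C → ) (
C → num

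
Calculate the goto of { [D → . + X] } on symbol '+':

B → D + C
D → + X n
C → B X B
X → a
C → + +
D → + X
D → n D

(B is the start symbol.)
GOTO(I, '+') = CLOSURE({ [A → αX.β] : [A → α.Xβ] ∈ I, X = '+' })

Items with dot before '+', with the dot advanced:
  [D → . + X] → [D → + . X]
Closure of the advanced items:
  [D → + . X] has the dot before X: add [X → . a]

GOTO = { [D → + . X], [X → . a] }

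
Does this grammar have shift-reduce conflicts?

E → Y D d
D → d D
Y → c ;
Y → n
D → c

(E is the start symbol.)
Augment with E' → E and build the canonical LR(0) collection (I0 = CLOSURE({[E' → . E]}), then GOTO on every symbol after a dot until no new states appear). It has 11 states:
  I0: { [E → . Y D d], [E' → . E], [Y → . c ;], [Y → . n] }  — shift
  I1: { [E' → E .] }  — accept
  I2: { [D → . c], [D → . d D], [E → Y . D d] }  — shift
  I3: { [Y → c . ;] }  — shift
  I4: { [Y → n .] }  — reduce
  I5: { [Y → c ; .] }  — reduce
  I6: { [E → Y D . d] }  — shift
  I7: { [D → c .] }  — reduce
  I8: { [D → . c], [D → . d D], [D → d . D] }  — shift
  I9: { [D → d D .] }  — reduce
  I10: { [E → Y D d .] }  — reduce

No state contains both a complete item and a shift item.

Answer: No shift-reduce conflicts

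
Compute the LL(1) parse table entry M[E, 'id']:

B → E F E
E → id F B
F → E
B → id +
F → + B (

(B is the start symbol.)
To find M[E, 'id'], we find productions for E where 'id' is in the predict set (PREDICT(N → α) = (FIRST(α) \ {ε}) ∪ (FOLLOW(N) if α ⇒* ε)).

E → id F B: PREDICT = { 'id' }
  'id' is in predict set, so this production goes in M[E, 'id']

M[E, 'id'] = E → id F B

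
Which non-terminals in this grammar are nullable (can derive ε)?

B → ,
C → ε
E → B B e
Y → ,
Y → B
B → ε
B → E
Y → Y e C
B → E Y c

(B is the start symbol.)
A non-terminal is nullable if it can derive ε (the empty string): either it has an ε-production, or it has a production whose right-hand side consists entirely of nullable non-terminals.

ε-productions: C → ε, B → ε
So C, B are immediately nullable.
Y → B: every symbol on the right is nullable, so Y is nullable too.
No further non-terminal can be added: every production for the remaining non-terminals contains a terminal or a non-nullable non-terminal.
Nullable = { 'B', 'C', 'Y' }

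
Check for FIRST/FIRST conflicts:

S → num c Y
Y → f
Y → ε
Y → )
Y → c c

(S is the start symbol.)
A FIRST/FIRST conflict occurs when two productions N → α and N → β for the same non-terminal have FIRST(α) ∩ FIRST(β) ≠ ∅ (with ε ∈ FIRST of a nullable right-hand side, so two nullable alternatives also conflict).

Productions for Y:
  Y → f: FIRST = { 'f' }
  Y → ε: FIRST = { ε }
  Y → ): FIRST = { ')' }
  Y → c c: FIRST = { 'c' }
S has only one production, so no FIRST/FIRST conflict is possible there.

All alternatives of each non-terminal have pairwise disjoint FIRST sets.

Answer: No FIRST/FIRST conflicts.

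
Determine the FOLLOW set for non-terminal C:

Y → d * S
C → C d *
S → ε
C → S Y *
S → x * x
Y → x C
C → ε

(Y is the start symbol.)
To compute FOLLOW(C), find every occurrence of C on a right-hand side N → α C β: add FIRST(β) \ {ε}, and if β is empty or nullable also add FOLLOW(N). Iterate to a fixed point.

In C → C d *: C is followed by d '*', add FIRST(d '*') \ {ε} = { 'd' }
In Y → x C: C is at the end, add FOLLOW(Y)

The FOLLOW sets referred to above (computed the same way, to a fixed point):
  FOLLOW(Y) = { $, '*' }

Taking the union: FOLLOW(C) = { $, '*', 'd' }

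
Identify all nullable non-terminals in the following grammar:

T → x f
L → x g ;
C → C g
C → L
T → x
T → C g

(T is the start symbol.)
There are no ε-productions, so no non-terminal can derive ε.
No non-terminals are nullable.

Answer: None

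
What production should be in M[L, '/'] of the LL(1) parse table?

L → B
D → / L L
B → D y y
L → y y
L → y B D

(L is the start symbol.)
To find M[L, '/'], we find productions for L where '/' is in the predict set (PREDICT(N → α) = (FIRST(α) \ {ε}) ∪ (FOLLOW(N) if α ⇒* ε)).

Relevant sets:
  FIRST(B) = { '/' }

L → B: PREDICT = { '/' }
  '/' is in predict set, so this production goes in M[L, '/']
L → y y: PREDICT = { 'y' }
L → y B D: PREDICT = { 'y' }

M[L, '/'] = L → B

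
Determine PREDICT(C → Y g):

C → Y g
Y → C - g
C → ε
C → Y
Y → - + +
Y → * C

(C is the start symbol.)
{ '*', '-' }

PREDICT(C → Y g) = (FIRST(RHS) \ {ε}) ∪ (FOLLOW(C) if ε ∈ FIRST(RHS), i.e. RHS ⇒* ε)
FIRST(Y) = { '*', '-' }
FIRST(Y g) = { '*', '-' }
ε ∉ FIRST(Y g), so FOLLOW(C) is not added.
PREDICT(C → Y g) = { '*', '-' }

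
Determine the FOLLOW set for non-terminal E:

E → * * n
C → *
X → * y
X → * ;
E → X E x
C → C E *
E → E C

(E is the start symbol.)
E is the start symbol, so $ ∈ FOLLOW(E).
In E → X E x: E is followed by x, add FIRST(x) \ {ε} = { 'x' }
In C → C E *: E is followed by '*', add FIRST('*') \ {ε} = { '*' }
In E → E C: E is followed by C, add FIRST(C) \ {ε} = { '*' }

Taking the union: FOLLOW(E) = { $, '*', 'x' }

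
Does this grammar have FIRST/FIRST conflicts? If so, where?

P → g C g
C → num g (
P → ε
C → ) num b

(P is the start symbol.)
A FIRST/FIRST conflict occurs when two productions N → α and N → β for the same non-terminal have FIRST(α) ∩ FIRST(β) ≠ ∅ (with ε ∈ FIRST of a nullable right-hand side, so two nullable alternatives also conflict).

Productions for P:
  P → g C g: FIRST = { 'g' }
  P → ε: FIRST = { ε }
Productions for C:
  C → num g (: FIRST = { 'num' }
  C → ) num b: FIRST = { ')' }

All alternatives of each non-terminal have pairwise disjoint FIRST sets.

Answer: No FIRST/FIRST conflicts.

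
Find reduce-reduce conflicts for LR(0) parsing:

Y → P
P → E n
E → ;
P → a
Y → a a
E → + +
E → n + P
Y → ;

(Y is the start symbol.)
Yes — I2: [E → ; .] vs [Y → ; .]

A reduce-reduce conflict occurs when an LR(0) state has two complete items [A → α .] and [B → β .] — both call for a reduction, and with no lookahead the parser cannot choose between them.

Augment with Y' → Y and build the canonical LR(0) collection (I0 = CLOSURE({[Y' → . Y]}), then GOTO on every symbol after a dot until no new states appear). It has 15 states:
  I0: { [E → . + +], [E → . ;], [E → . n + P], [P → . E n], [P → . a], [Y → . ;], [Y → . P], [Y → . a a], [Y' → . Y] }  — shift
  I1: { [E → + . +] }  — shift
  I2: { [E → ; .], [Y → ; .] }  — 2 reduces
  I3: { [P → E . n] }  — shift
  I4: { [Y → P .] }  — reduce
  I5: { [Y' → Y .] }  — accept
  I6: { [P → a .], [Y → a . a] }  — shift, reduce
  I7: { [E → n . + P] }  — shift
  I8: { [E → . + +], [E → . ;], [E → . n + P], [E → n + . P], [P → . E n], [P → . a] }  — shift
  I9: { [E → ; .] }  — reduce
  I10: { [E → n + P .] }  — reduce
  I11: { [P → a .] }  — reduce
  I12: { [Y → a a .] }  — reduce
  I13: { [P → E n .] }  — reduce
  I14: { [E → + + .] }  — reduce

I2 contains complete items [E → ; .], [Y → ; .] — reduce-reduce conflict.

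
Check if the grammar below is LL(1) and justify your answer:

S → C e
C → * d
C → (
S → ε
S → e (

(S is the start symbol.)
Yes, the grammar is LL(1).

A grammar is LL(1) if for each non-terminal N with multiple productions, the predict sets of those productions are pairwise disjoint, where PREDICT(N → α) = (FIRST(α) \ {ε}) ∪ (FOLLOW(N) if α ⇒* ε).

Relevant sets:
  FIRST(C) = { '(', '*' }
  FOLLOW(S) = { $ }

For S:
  PREDICT(S → C e) = { '(', '*' }
  PREDICT(S → ε) = { $ }
  PREDICT(S → e '(') = { 'e' }
For C:
  PREDICT(C → '*' d) = { '*' }
  PREDICT(C → '(') = { '(' }

All predict sets are disjoint. The grammar IS LL(1).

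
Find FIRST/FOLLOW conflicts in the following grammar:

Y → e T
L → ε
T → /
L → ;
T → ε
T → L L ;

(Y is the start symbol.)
Yes. L → ';' with FOLLOW(L) on { ';' }

Nullable non-terminals: L, T.
FIRST sets used below: FIRST(L) = { ';', ε }

L: nullable alternative(s) L → ε; FOLLOW(L) = { ';' }
  L → ε: FIRST \ {ε} = { } — this is the only nullable alternative, skip
  L → ;: FIRST \ {ε} = { ';' } — overlaps FOLLOW(L) on { ';' }: CONFLICT

T: nullable alternative(s) T → ε; FOLLOW(T) = { $ }
  T → /: FIRST \ {ε} = { '/' } — disjoint from FOLLOW(T)
  T → ε: FIRST \ {ε} = { } — this is the only nullable alternative, skip
  T → L L ;: FIRST \ {ε} = { ';' } — disjoint from FOLLOW(T)

Y has no nullable alternative, so no FIRST/FOLLOW check is needed there.

So the grammar has 1 FIRST/FOLLOW conflict (marked CONFLICT above).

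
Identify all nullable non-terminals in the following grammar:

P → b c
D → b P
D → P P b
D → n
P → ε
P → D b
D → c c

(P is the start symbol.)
ε-productions: P → ε
So P is immediately nullable.
No further non-terminal can be added: every production for the remaining non-terminals contains a terminal or a non-nullable non-terminal.
Nullable = { 'P' }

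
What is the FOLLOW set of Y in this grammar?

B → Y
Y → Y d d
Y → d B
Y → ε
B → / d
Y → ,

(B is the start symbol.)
{ $, 'd' }

To compute FOLLOW(Y), find every occurrence of Y on a right-hand side N → α Y β: add FIRST(β) \ {ε}, and if β is empty or nullable also add FOLLOW(N). Iterate to a fixed point.

In B → Y: Y is at the end, add FOLLOW(B)
In Y → Y d d: Y is followed by d d, add FIRST(d d) \ {ε} = { 'd' }

The FOLLOW sets referred to above (computed the same way, to a fixed point):
  FOLLOW(B) = { $, 'd' }

Taking the union: FOLLOW(Y) = { $, 'd' }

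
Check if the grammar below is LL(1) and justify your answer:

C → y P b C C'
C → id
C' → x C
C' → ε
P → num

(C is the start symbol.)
A grammar is LL(1) if for each non-terminal N with multiple productions, the predict sets of those productions are pairwise disjoint, where PREDICT(N → α) = (FIRST(α) \ {ε}) ∪ (FOLLOW(N) if α ⇒* ε).

Relevant sets:
  FOLLOW(C') = { $, 'x' }

For C:
  PREDICT(C → y P b C C') = { 'y' }
  PREDICT(C → id) = { 'id' }
For C':
  PREDICT(C' → x C) = { 'x' }
  PREDICT(C' → ε) = { $, 'x' }
P has a single production, so nothing to check there.

Conflict found: Predict set conflict for C': { 'x' }
The grammar is NOT LL(1).

Answer: No. Predict set conflict for C': { 'x' }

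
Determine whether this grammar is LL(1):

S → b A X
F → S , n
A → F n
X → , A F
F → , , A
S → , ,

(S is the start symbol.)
A grammar is LL(1) if for each non-terminal N with multiple productions, the predict sets of those productions are pairwise disjoint, where PREDICT(N → α) = (FIRST(α) \ {ε}) ∪ (FOLLOW(N) if α ⇒* ε).

Relevant sets:
  FIRST(S) = { ',', 'b' }

For S:
  PREDICT(S → b A X) = { 'b' }
  PREDICT(S → ',' ',') = { ',' }
For F:
  PREDICT(F → S ',' n) = { ',', 'b' }
  PREDICT(F → ',' ',' A) = { ',' }
A, X have a single production, so nothing to check there.

Conflict found: Predict set conflict for F: { ',' }
The grammar is NOT LL(1).

Answer: No. Predict set conflict for F: { ',' }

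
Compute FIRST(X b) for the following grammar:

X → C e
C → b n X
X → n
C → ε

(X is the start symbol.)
{ 'b', 'e', 'n' }

FIRST sets of the non-terminals involved (from the grammar, by fixed-point iteration):
  FIRST(X) = { 'b', 'e', 'n' }

To compute FIRST(X b), process the symbols left to right:
Symbol X is a non-terminal. Add FIRST(X) \ {ε} = { 'b', 'e', 'n' }
X is not nullable (ε ∉ FIRST(X)), so stop here.
FIRST(X b) = { 'b', 'e', 'n' }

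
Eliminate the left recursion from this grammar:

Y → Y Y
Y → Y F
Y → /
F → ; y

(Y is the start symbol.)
Y is directly left-recursive. The standard transformation for
  A → A α₁ | ... | A α_m | β₁ | ... | β_n
is
  A  → β₁ A' | ... | β_n A'
  A' → α₁ A' | ... | α_m A' | ε

Y → / becomes Y → / Y'
Y → Y Y becomes Y' → Y Y'
Y → Y F becomes Y' → F Y'
Add Y' → ε

Productions for other non-terminals are unchanged:
  F → ; y

Resulting grammar:
Y → / Y'
Y' → Y Y'
Y' → F Y'
Y' → ε
F → ; y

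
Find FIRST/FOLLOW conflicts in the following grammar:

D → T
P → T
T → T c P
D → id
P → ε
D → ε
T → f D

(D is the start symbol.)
A FIRST/FOLLOW conflict occurs when a non-terminal N has a nullable alternative N → β (β ⇒* ε) and another alternative N → α with FIRST(α) ∩ FOLLOW(N) ≠ ∅: on such a lookahead the parser cannot decide between expanding α and letting N vanish via β.

Nullable non-terminals: D, P.
FIRST sets used below: FIRST(T) = { 'f' }

D: nullable alternative(s) D → ε; FOLLOW(D) = { $, 'c' }
  D → T: FIRST \ {ε} = { 'f' } — disjoint from FOLLOW(D)
  D → id: FIRST \ {ε} = { 'id' } — disjoint from FOLLOW(D)
  D → ε: FIRST \ {ε} = { } — this is the only nullable alternative, skip

P: nullable alternative(s) P → ε; FOLLOW(P) = { $, 'c' }
  P → T: FIRST \ {ε} = { 'f' } — disjoint from FOLLOW(P)
  P → ε: FIRST \ {ε} = { } — this is the only nullable alternative, skip

T has no nullable alternative, so no FIRST/FOLLOW check is needed there.

No FIRST/FOLLOW conflicts found.

Answer: No FIRST/FOLLOW conflicts.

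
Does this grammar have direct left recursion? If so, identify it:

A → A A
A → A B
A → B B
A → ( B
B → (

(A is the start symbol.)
Direct left recursion occurs when N → N α for some non-terminal N (the right-hand side begins with the left-hand side itself).

A → A A: LEFT RECURSIVE (starts with A)
A → A B: LEFT RECURSIVE (starts with A)
A → B B: starts with B
A → ( B: starts with '('
B → (: starts with '('

The grammar has direct left recursion on: A.

Answer: Yes, A is left-recursive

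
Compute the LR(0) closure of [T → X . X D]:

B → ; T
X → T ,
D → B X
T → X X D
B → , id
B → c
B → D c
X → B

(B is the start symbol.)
To compute CLOSURE, for each item [A → α.Bβ] where B is a non-terminal, add [B → .γ] for all productions B → γ; repeat for the newly added items until nothing changes.

Start with: [T → X . X D]
  [T → X . X D] has the dot before X: add [X → . T ,], [X → . B]
  [X → . T ,] has the dot before T: add [T → . X X D]
  [X → . B] has the dot before B: add [B → . ; T], [B → . , id], [B → . c], [B → . D c]
  [B → . D c] has the dot before D: add [D → . B X]
No further items can be added.

CLOSURE = { [B → . , id], [B → . ; T], [B → . D c], [B → . c], [D → . B X], [T → . X X D], [T → X . X D], [X → . B], [X → . T ,] }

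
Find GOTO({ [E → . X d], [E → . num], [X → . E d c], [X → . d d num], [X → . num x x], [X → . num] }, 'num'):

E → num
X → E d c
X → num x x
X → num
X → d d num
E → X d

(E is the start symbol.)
{ [E → num .], [X → num . x x], [X → num .] }

GOTO(I, 'num') = CLOSURE({ [A → αX.β] : [A → α.Xβ] ∈ I, X = 'num' })

Items with dot before 'num', with the dot advanced:
  [E → . num] → [E → num .]
  [X → . num] → [X → num .]
  [X → . num x x] → [X → num . x x]
Closure adds nothing (no advanced item has the dot before a non-terminal).

GOTO = { [E → num .], [X → num . x x], [X → num .] }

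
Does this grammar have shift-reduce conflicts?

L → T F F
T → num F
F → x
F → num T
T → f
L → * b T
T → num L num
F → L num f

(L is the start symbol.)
Yes — I10: [F → num T .] vs [F → . num T]; I16: [T → num L num .] vs [F → L num . f]

Augment with L' → L and build the canonical LR(0) collection (I0 = CLOSURE({[L' → . L]}), then GOTO on every symbol after a dot until no new states appear). It has 19 states:
  I0: { [L → . * b T], [L → . T F F], [L' → . L], [T → . f], [T → . num F], [T → . num L num] }  — shift
  I1: { [L → * . b T] }  — shift
  I2: { [L' → L .] }  — accept
  I3: { [F → . L num f], [F → . num T], [F → . x], [L → . * b T], [L → . T F F], [L → T . F F], [T → . f], [T → . num F], [T → . num L num] }  — shift
  I4: { [T → f .] }  — reduce
  I5: { [F → . L num f], [F → . num T], [F → . x], [L → . * b T], [L → . T F F], [T → . f], [T → . num F], [T → . num L num], [T → num . F], [T → num . L num] }  — shift
  I6: { [T → num F .] }  — reduce
  I7: { [F → L . num f], [T → num L . num] }  — shift
  I8: { [F → . L num f], [F → . num T], [F → . x], [F → num . T], [L → . * b T], [L → . T F F], [T → . f], [T → . num F], [T → . num L num], [T → num . F], [T → num . L num] }  — shift
  I9: { [F → x .] }  — reduce
  I10: { [F → . L num f], [F → . num T], [F → . x], [F → num T .], [L → . * b T], [L → . T F F], [L → T . F F], [T → . f], [T → . num F], [T → . num L num] }  — shift, reduce
  I11: { [F → . L num f], [F → . num T], [F → . x], [L → . * b T], [L → . T F F], [L → T F . F], [T → . f], [T → . num F], [T → . num L num] }  — shift
  I12: { [F → L . num f] }  — shift
  I13: { [F → L num . f] }  — shift
  I14: { [F → L num f .] }  — reduce
  I15: { [L → T F F .] }  — reduce
  I16: { [F → L num . f], [T → num L num .] }  — shift, reduce
  I17: { [L → * b . T], [T → . f], [T → . num F], [T → . num L num] }  — shift
  I18: { [L → * b T .] }  — reduce

I10 contains reduce item [F → num T .] and shift items [F → . num T], [F → . x], [L → . * b T], [T → . f], [T → . num F], [T → . num L num] — shift-reduce conflict.
I16 contains reduce item [T → num L num .] and shift item [F → L num . f] — shift-reduce conflict.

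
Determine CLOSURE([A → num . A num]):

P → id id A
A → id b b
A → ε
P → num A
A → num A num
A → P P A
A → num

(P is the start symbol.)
{ [A → . P P A], [A → . id b b], [A → . num A num], [A → . num], [A → .], [A → num . A num], [P → . id id A], [P → . num A] }

Start with: [A → num . A num]
  [A → num . A num] has the dot before A: add [A → . id b b], [A → .], [A → . num A num], [A → . P P A], [A → . num]
  [A → . P P A] has the dot before P: add [P → . id id A], [P → . num A]
No further items can be added.

CLOSURE = { [A → . P P A], [A → . id b b], [A → . num A num], [A → . num], [A → .], [A → num . A num], [P → . id id A], [P → . num A] }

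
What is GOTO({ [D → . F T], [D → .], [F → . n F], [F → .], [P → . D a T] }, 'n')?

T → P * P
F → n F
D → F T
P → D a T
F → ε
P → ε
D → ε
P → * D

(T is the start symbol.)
{ [F → . n F], [F → .], [F → n . F] }

GOTO(I, 'n') = CLOSURE({ [A → αX.β] : [A → α.Xβ] ∈ I, X = 'n' })

Items with dot before 'n', with the dot advanced:
  [F → . n F] → [F → n . F]
Closure of the advanced items:
  [F → n . F] has the dot before F: add [F → . n F], [F → .]

GOTO = { [F → . n F], [F → .], [F → n . F] }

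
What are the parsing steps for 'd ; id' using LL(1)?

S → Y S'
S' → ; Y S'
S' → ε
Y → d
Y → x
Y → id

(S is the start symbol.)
Stack is shown with the top on the left.

Stack     Input     Action
--------------------------
S $       d ; id $  output S → Y S'
Y S' $    d ; id $  output Y → d
d S' $    d ; id $  match 'd'
S' $      ; id $    output S' → ; Y S'
; Y S' $  ; id $    match ';'
Y S' $    id $      output Y → id
id S' $   id $      match 'id'
S' $      $         output S' → ε
$         $         accept

The string is accepted.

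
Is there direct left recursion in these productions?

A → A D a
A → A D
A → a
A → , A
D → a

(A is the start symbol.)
Direct left recursion occurs when N → N α for some non-terminal N (the right-hand side begins with the left-hand side itself).

A → A D a: LEFT RECURSIVE (starts with A)
A → A D: LEFT RECURSIVE (starts with A)
A → a: starts with a
A → , A: starts with ','
D → a: starts with a

The grammar has direct left recursion on: A.

Answer: Yes, A is left-recursive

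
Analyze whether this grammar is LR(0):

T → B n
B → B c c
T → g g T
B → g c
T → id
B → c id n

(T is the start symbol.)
Yes, the grammar is LR(0)

Augment with T' → T and build the canonical LR(0) collection (I0 = CLOSURE({[T' → . T]}), then GOTO on every symbol after a dot until no new states appear). It has 14 states:
  I0: { [B → . B c c], [B → . c id n], [B → . g c], [T → . B n], [T → . g g T], [T → . id], [T' → . T] }  — shift
  I1: { [B → B . c c], [T → B . n] }  — shift
  I2: { [T' → T .] }  — accept
  I3: { [B → c . id n] }  — shift
  I4: { [B → g . c], [T → g . g T] }  — shift
  I5: { [T → id .] }  — reduce
  I6: { [B → g c .] }  — reduce
  I7: { [B → . B c c], [B → . c id n], [B → . g c], [T → . B n], [T → . g g T], [T → . id], [T → g g . T] }  — shift
  I8: { [T → g g T .] }  — reduce
  I9: { [B → c id . n] }  — shift
  I10: { [B → c id n .] }  — reduce
  I11: { [B → B c . c] }  — shift
  I12: { [T → B n .] }  — reduce
  I13: { [B → B c c .] }  — reduce

Every state is either a pure shift/goto state or contains exactly one complete item and nothing to shift — no conflicts. The grammar is LR(0).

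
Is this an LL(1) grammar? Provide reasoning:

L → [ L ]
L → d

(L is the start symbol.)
Yes, the grammar is LL(1).

For L:
  PREDICT(L → '[' L ']') = { '[' }
  PREDICT(L → d) = { 'd' }

All predict sets are disjoint. The grammar IS LL(1).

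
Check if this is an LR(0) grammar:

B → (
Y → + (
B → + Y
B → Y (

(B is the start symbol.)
Yes, the grammar is LR(0)

A grammar is LR(0) if no state in the canonical LR(0) collection has:
  - both a shift item (dot before a terminal) and a complete item (shift-reduce conflict), or
  - two or more complete items (reduce-reduce conflict; the accept item [B' → B .] counts as a complete item here).

Augment with B' → B and build the canonical LR(0) collection (I0 = CLOSURE({[B' → . B]}), then GOTO on every symbol after a dot until no new states appear). It has 9 states:
  I0: { [B → . (], [B → . + Y], [B → . Y (], [B' → . B], [Y → . + (] }  — shift
  I1: { [B → ( .] }  — reduce
  I2: { [B → + . Y], [Y → + . (], [Y → . + (] }  — shift
  I3: { [B' → B .] }  — accept
  I4: { [B → Y . (] }  — shift
  I5: { [B → Y ( .] }  — reduce
  I6: { [Y → + ( .] }  — reduce
  I7: { [Y → + . (] }  — shift
  I8: { [B → + Y .] }  — reduce

Every state is either a pure shift/goto state or contains exactly one complete item and nothing to shift — no conflicts. The grammar is LR(0).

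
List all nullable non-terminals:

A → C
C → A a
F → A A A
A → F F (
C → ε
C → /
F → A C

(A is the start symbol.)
ε-productions: C → ε
So C is immediately nullable.
A → C: every symbol on the right is nullable, so A is nullable too.
F → A A A: every symbol on the right is nullable, so F is nullable too.
Every non-terminal is now nullable.
Nullable = { 'A', 'C', 'F' }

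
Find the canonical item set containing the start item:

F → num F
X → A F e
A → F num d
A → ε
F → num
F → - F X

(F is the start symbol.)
{ [F → . - F X], [F → . num F], [F → . num], [F' → . F] }

First, augment the grammar with F' → F
I₀ = CLOSURE({ [F' → . F] }):
  [F' → . F] has the dot before F: add [F → . num F], [F → . num], [F → . - F X]
No further items can be added.

I₀ = { [F → . - F X], [F → . num F], [F → . num], [F' → . F] }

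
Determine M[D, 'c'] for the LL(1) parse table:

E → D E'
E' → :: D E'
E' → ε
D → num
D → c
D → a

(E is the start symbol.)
To find M[D, 'c'], we find productions for D where 'c' is in the predict set (PREDICT(N → α) = (FIRST(α) \ {ε}) ∪ (FOLLOW(N) if α ⇒* ε)).

D → num: PREDICT = { 'num' }
D → c: PREDICT = { 'c' }
  'c' is in predict set, so this production goes in M[D, 'c']
D → a: PREDICT = { 'a' }

M[D, 'c'] = D → c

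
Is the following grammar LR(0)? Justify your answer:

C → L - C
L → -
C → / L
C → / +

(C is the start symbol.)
A grammar is LR(0) if no state in the canonical LR(0) collection has:
  - both a shift item (dot before a terminal) and a complete item (shift-reduce conflict), or
  - two or more complete items (reduce-reduce conflict; the accept item [C' → C .] counts as a complete item here).

Augment with C' → C and build the canonical LR(0) collection (I0 = CLOSURE({[C' → . C]}), then GOTO on every symbol after a dot until no new states appear). It has 9 states:
  I0: { [C → . / +], [C → . / L], [C → . L - C], [C' → . C], [L → . -] }  — shift
  I1: { [L → - .] }  — reduce
  I2: { [C → / . +], [C → / . L], [L → . -] }  — shift
  I3: { [C' → C .] }  — accept
  I4: { [C → L . - C] }  — shift
  I5: { [C → . / +], [C → . / L], [C → . L - C], [C → L - . C], [L → . -] }  — shift
  I6: { [C → L - C .] }  — reduce
  I7: { [C → / + .] }  — reduce
  I8: { [C → / L .] }  — reduce

Every state is either a pure shift/goto state or contains exactly one complete item and nothing to shift — no conflicts. The grammar is LR(0).

Answer: Yes, the grammar is LR(0)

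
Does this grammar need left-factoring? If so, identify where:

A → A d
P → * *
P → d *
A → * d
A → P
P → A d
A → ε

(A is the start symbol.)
Left-factoring is needed when two productions for the same non-terminal
share a common prefix on the right-hand side.

Productions for A:
  A → A d
  A → * d
  A → P
  A → ε
Productions for P:
  P → * *
  P → d *
  P → A d

No common prefixes found.

Answer: No, left-factoring is not needed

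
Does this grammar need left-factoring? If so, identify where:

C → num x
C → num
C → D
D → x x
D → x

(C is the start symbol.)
Left-factoring is needed when two productions for the same non-terminal
share a common prefix on the right-hand side.

Productions for C:
  C → num x
  C → num
  C → D
Productions for D:
  D → x x
  D → x

Found common prefix 'num' in productions for C
Found common prefix 'x' in productions for D

Answer: Yes, C has productions with common prefix 'num'; D has productions with common prefix 'x'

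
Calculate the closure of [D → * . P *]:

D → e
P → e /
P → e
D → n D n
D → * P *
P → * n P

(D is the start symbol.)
To compute CLOSURE, for each item [A → α.Bβ] where B is a non-terminal, add [B → .γ] for all productions B → γ; repeat for the newly added items until nothing changes.

Start with: [D → * . P *]
  [D → * . P *] has the dot before P: add [P → . e /], [P → . e], [P → . * n P]
No further items can be added.

CLOSURE = { [D → * . P *], [P → . * n P], [P → . e /], [P → . e] }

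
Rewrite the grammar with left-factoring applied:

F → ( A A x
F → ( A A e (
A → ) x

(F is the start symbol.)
F → ( A A F'
F' → x
F' → e (
A → ) x

Left-factoring transforms A → αβ₁ | αβ₂ into A → αA' and A' → β₁ | β₂
(α is the longest common prefix among the alternatives). Repeat until
no nonterminal has two alternatives with a common prefix.

Round 1: F has alternatives sharing prefix '( A A'. Introduce F': F → ( A A F'
  Add: F' → x
  Add: F' → e (

No remaining common prefixes — done.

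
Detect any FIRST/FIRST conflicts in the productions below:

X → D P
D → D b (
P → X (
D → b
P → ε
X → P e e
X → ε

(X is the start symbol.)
Yes. X → D P / X → P e e on { 'b' }; D → D b '(' / D → b on { 'b' }

A FIRST/FIRST conflict occurs when two productions N → α and N → β for the same non-terminal have FIRST(α) ∩ FIRST(β) ≠ ∅ (with ε ∈ FIRST of a nullable right-hand side, so two nullable alternatives also conflict).

FIRST sets of the non-terminals at (or reachable through a nullable prefix from) the front of some alternative:
  FIRST(D) = { 'b' }
  FIRST(P) = { '(', 'b', 'e', ε }
  FIRST(X) = { '(', 'b', 'e', ε }

Productions for X:
  X → D P: FIRST = { 'b' }
  X → P e e: FIRST = { '(', 'b', 'e' }
  X → ε: FIRST = { ε }
Productions for D:
  D → D b (: FIRST = { 'b' }
  D → b: FIRST = { 'b' }
Productions for P:
  P → X (: FIRST = { '(', 'b', 'e' }
  P → ε: FIRST = { ε }

Conflict for X: X → D P and X → P e e
  Overlap: { 'b' }
Conflict for D: D → D b ( and D → b
  Overlap: { 'b' }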